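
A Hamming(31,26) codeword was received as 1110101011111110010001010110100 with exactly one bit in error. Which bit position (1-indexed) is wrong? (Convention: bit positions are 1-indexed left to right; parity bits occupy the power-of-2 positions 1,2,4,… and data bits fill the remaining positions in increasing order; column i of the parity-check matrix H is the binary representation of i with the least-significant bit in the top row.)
Syndrome s = H · r^T (mod 2), r = 1110101011111110010001010110100:
  s[0] = (1010101010101010101010101010101)·(1110101011111110010001010110100) mod 2 = 1+0+1+0+1+0+1+0+1+0+1+0+1+0+1+0+0+0+0+0+0+0+0+0+0+0+1+0+1+0+0 mod 2 = 0
  s[1] = (0110011001100110011001100110011)·(1110101011111110010001010110100) mod 2 = 0+1+1+0+0+0+1+0+0+1+1+0+0+1+1+0+0+1+0+0+0+1+0+0+0+1+1+0+0+0+0 mod 2 = 1
  s[2] = (0001111000011110000111100001111)·(1110101011111110010001010110100) mod 2 = 0+0+0+0+1+0+1+0+0+0+0+1+1+1+1+0+0+0+0+0+0+1+0+0+0+0+0+0+1+0+0 mod 2 = 0
  s[3] = (0000000111111110000000011111111)·(1110101011111110010001010110100) mod 2 = 0+0+0+0+0+0+0+0+1+1+1+1+1+1+1+0+0+0+0+0+0+0+0+1+0+1+1+0+1+0+0 mod 2 = 1
  s[4] = (0000000000000001111111111111111)·(1110101011111110010001010110100) mod 2 = 0+0+0+0+0+0+0+0+0+0+0+0+0+0+0+0+0+1+0+0+0+1+0+1+0+1+1+0+1+0+0 mod 2 = 0
Syndrome = 01010
Column i of H is the binary representation of i, so the syndrome is the binary index of the flipped bit.
Read s = 01010 with s[0] as LSB: 0·2^0 + 1·2^1 + 0·2^2 + 1·2^3 + 0·2^4 = 10.
Error is at bit position 10.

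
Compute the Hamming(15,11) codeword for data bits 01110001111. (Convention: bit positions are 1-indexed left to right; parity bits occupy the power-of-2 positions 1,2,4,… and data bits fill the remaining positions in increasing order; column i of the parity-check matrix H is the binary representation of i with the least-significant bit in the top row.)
Codeword c = d · G (mod 2), d = 01110001111:
  c[0] = d·G[:,0] = (01110001111)·(11011010101) mod 2 = 0+1+0+1+0+0+0+0+1+0+1 mod 2 = 0
  c[1] = d·G[:,1] = (01110001111)·(10110110011) mod 2 = 0+0+1+1+0+0+0+0+0+1+1 mod 2 = 0
  c[2] = d·G[:,2] = (01110001111)·(10000000000) mod 2 = 0+0+0+0+0+0+0+0+0+0+0 mod 2 = 0
  c[3] = d·G[:,3] = (01110001111)·(01110001111) mod 2 = 0+1+1+1+0+0+0+1+1+1+1 mod 2 = 1
  c[4] = d·G[:,4] = (01110001111)·(01000000000) mod 2 = 0+1+0+0+0+0+0+0+0+0+0 mod 2 = 1
  c[5] = d·G[:,5] = (01110001111)·(00100000000) mod 2 = 0+0+1+0+0+0+0+0+0+0+0 mod 2 = 1
  c[6] = d·G[:,6] = (01110001111)·(00010000000) mod 2 = 0+0+0+1+0+0+0+0+0+0+0 mod 2 = 1
  c[7] = d·G[:,7] = (01110001111)·(00001111111) mod 2 = 0+0+0+0+0+0+0+1+1+1+1 mod 2 = 0
  c[8] = d·G[:,8] = (01110001111)·(00001000000) mod 2 = 0+0+0+0+0+0+0+0+0+0+0 mod 2 = 0
  c[9] = d·G[:,9] = (01110001111)·(00000100000) mod 2 = 0+0+0+0+0+0+0+0+0+0+0 mod 2 = 0
  c[10] = d·G[:,10] = (01110001111)·(00000010000) mod 2 = 0+0+0+0+0+0+0+0+0+0+0 mod 2 = 0
  c[11] = d·G[:,11] = (01110001111)·(00000001000) mod 2 = 0+0+0+0+0+0+0+1+0+0+0 mod 2 = 1
  c[12] = d·G[:,12] = (01110001111)·(00000000100) mod 2 = 0+0+0+0+0+0+0+0+1+0+0 mod 2 = 1
  c[13] = d·G[:,13] = (01110001111)·(00000000010) mod 2 = 0+0+0+0+0+0+0+0+0+1+0 mod 2 = 1
  c[14] = d·G[:,14] = (01110001111)·(00000000001) mod 2 = 0+0+0+0+0+0+0+0+0+0+1 mod 2 = 1
Codeword = 000111100001111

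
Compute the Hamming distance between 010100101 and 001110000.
XOR = 011010101, count of 1s = 5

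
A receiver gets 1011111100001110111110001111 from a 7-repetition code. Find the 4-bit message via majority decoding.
Split into 7-bit blocks and majority-vote each:
  block 1 = 1011111: 6 ones, 1 zeros → 1
  block 2 = 1000011: 3 ones, 4 zeros → 0
  block 3 = 1011111: 6 ones, 1 zeros → 1
  block 4 = 0001111: 4 ones, 3 zeros → 1
Decoded = 1011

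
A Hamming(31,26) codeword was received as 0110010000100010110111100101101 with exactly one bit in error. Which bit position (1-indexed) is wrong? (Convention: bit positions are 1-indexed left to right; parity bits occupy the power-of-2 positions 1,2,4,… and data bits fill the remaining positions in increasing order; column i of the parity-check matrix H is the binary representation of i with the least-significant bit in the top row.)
Syndrome s = H · r^T (mod 2), r = 0110010000100010110111100101101:
  s[0] = (1010101010101010101010101010101)·(0110010000100010110111100101101) mod 2 = 0+0+1+0+0+0+0+0+0+0+1+0+0+0+1+0+1+0+0+0+1+0+1+0+0+0+0+0+1+0+1 mod 2 = 0
  s[1] = (0110011001100110011001100110011)·(0110010000100010110111100101101) mod 2 = 0+1+1+0+0+1+0+0+0+0+1+0+0+0+1+0+0+1+0+0+0+1+1+0+0+1+0+0+0+0+1 mod 2 = 0
  s[2] = (0001111000011110000111100001111)·(0110010000100010110111100101101) mod 2 = 0+0+0+0+0+1+0+0+0+0+0+0+0+0+1+0+0+0+0+1+1+1+1+0+0+0+0+1+1+0+1 mod 2 = 1
  s[3] = (0000000111111110000000011111111)·(0110010000100010110111100101101) mod 2 = 0+0+0+0+0+0+0+0+0+0+1+0+0+0+1+0+0+0+0+0+0+0+0+0+0+1+0+1+1+0+1 mod 2 = 0
  s[4] = (0000000000000001111111111111111)·(0110010000100010110111100101101) mod 2 = 0+0+0+0+0+0+0+0+0+0+0+0+0+0+0+0+1+1+0+1+1+1+1+0+0+1+0+1+1+0+1 mod 2 = 0
Syndrome = 00100
Column i of H is the binary representation of i, so the syndrome is the binary index of the flipped bit.
Read s = 00100 with s[0] as LSB: 0·2^0 + 0·2^1 + 1·2^2 + 0·2^3 + 0·2^4 = 4.
Error is at bit position 4.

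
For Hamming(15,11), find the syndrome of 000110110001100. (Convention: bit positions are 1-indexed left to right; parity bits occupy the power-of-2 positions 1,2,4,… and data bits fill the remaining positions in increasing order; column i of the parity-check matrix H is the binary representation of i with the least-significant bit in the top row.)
Syndrome s = H · r^T (mod 2), r = 000110110001100:
  s[0] = (101010101010101)·(000110110001100) mod 2 = 0+0+0+0+1+0+1+0+0+0+0+0+1+0+0 mod 2 = 1
  s[1] = (011001100110011)·(000110110001100) mod 2 = 0+0+0+0+0+0+1+0+0+0+0+0+0+0+0 mod 2 = 1
  s[2] = (000111100001111)·(000110110001100) mod 2 = 0+0+0+1+1+0+1+0+0+0+0+1+1+0+0 mod 2 = 1
  s[3] = (000000011111111)·(000110110001100) mod 2 = 0+0+0+0+0+0+0+1+0+0+0+1+1+0+0 mod 2 = 1
Syndrome = 1111
Non-zero syndrome: error at position 15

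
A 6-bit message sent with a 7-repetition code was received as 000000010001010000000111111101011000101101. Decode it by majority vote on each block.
Split into 7-bit blocks and majority-vote each:
  block 1 = 0000000: 0 ones, 7 zeros → 0
  block 2 = 1000101: 3 ones, 4 zeros → 0
  block 3 = 0000000: 0 ones, 7 zeros → 0
  block 4 = 1111111: 7 ones, 0 zeros → 1
  block 5 = 0101100: 3 ones, 4 zeros → 0
  block 6 = 0101101: 4 ones, 3 zeros → 1
Decoded = 000101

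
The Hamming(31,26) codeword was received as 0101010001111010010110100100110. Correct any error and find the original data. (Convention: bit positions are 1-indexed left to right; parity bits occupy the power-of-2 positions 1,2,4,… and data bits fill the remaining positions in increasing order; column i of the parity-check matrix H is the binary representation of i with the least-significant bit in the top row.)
Syndrome s = H · r^T (mod 2), r = 0101010001111010010110100100110:
  s[0] = (1010101010101010101010101010101)·(0101010001111010010110100100110) mod 2 = 0+0+0+0+0+0+0+0+0+0+1+0+1+0+1+0+0+0+0+0+1+0+1+0+0+0+0+0+1+0+0 mod 2 = 0
  s[1] = (0110011001100110011001100110011)·(0101010001111010010110100100110) mod 2 = 0+1+0+0+0+1+0+0+0+1+1+0+0+0+1+0+0+1+0+0+0+0+1+0+0+1+0+0+0+1+0 mod 2 = 1
  s[2] = (0001111000011110000111100001111)·(0101010001111010010110100100110) mod 2 = 0+0+0+1+0+1+0+0+0+0+0+1+1+0+1+0+0+0+0+1+1+0+1+0+0+0+0+0+1+1+0 mod 2 = 0
  s[3] = (0000000111111110000000011111111)·(0101010001111010010110100100110) mod 2 = 0+0+0+0+0+0+0+0+0+1+1+1+1+0+1+0+0+0+0+0+0+0+0+0+0+1+0+0+1+1+0 mod 2 = 0
  s[4] = (0000000000000001111111111111111)·(0101010001111010010110100100110) mod 2 = 0+0+0+0+0+0+0+0+0+0+0+0+0+0+0+0+0+1+0+1+1+0+1+0+0+1+0+0+1+1+0 mod 2 = 1
Syndrome = 01001
Column 18 of H equals this syndrome → error at bit 18 (1-indexed).
Flip bit 18: 0101010001111010010110100100110 → 0101010001111010000110100100110
Extract data bits at positions {3,5,6,7,9,10,11,12,13,14,15,17,18,19,20,21,22,23,24,25,26,27,28,29,30,31}: 00100111101000110100100110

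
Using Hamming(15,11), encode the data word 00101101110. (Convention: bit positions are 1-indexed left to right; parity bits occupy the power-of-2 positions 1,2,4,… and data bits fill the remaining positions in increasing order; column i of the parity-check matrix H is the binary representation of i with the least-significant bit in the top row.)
Codeword c = d · G (mod 2), d = 00101101110:
  c[0] = d·G[:,0] = (00101101110)·(11011010101) mod 2 = 0+0+0+0+1+0+0+0+1+0+0 mod 2 = 0
  c[1] = d·G[:,1] = (00101101110)·(10110110011) mod 2 = 0+0+1+0+0+1+0+0+0+1+0 mod 2 = 1
  c[2] = d·G[:,2] = (00101101110)·(10000000000) mod 2 = 0+0+0+0+0+0+0+0+0+0+0 mod 2 = 0
  c[3] = d·G[:,3] = (00101101110)·(01110001111) mod 2 = 0+0+1+0+0+0+0+1+1+1+0 mod 2 = 0
  c[4] = d·G[:,4] = (00101101110)·(01000000000) mod 2 = 0+0+0+0+0+0+0+0+0+0+0 mod 2 = 0
  c[5] = d·G[:,5] = (00101101110)·(00100000000) mod 2 = 0+0+1+0+0+0+0+0+0+0+0 mod 2 = 1
  c[6] = d·G[:,6] = (00101101110)·(00010000000) mod 2 = 0+0+0+0+0+0+0+0+0+0+0 mod 2 = 0
  c[7] = d·G[:,7] = (00101101110)·(00001111111) mod 2 = 0+0+0+0+1+1+0+1+1+1+0 mod 2 = 1
  c[8] = d·G[:,8] = (00101101110)·(00001000000) mod 2 = 0+0+0+0+1+0+0+0+0+0+0 mod 2 = 1
  c[9] = d·G[:,9] = (00101101110)·(00000100000) mod 2 = 0+0+0+0+0+1+0+0+0+0+0 mod 2 = 1
  c[10] = d·G[:,10] = (00101101110)·(00000010000) mod 2 = 0+0+0+0+0+0+0+0+0+0+0 mod 2 = 0
  c[11] = d·G[:,11] = (00101101110)·(00000001000) mod 2 = 0+0+0+0+0+0+0+1+0+0+0 mod 2 = 1
  c[12] = d·G[:,12] = (00101101110)·(00000000100) mod 2 = 0+0+0+0+0+0+0+0+1+0+0 mod 2 = 1
  c[13] = d·G[:,13] = (00101101110)·(00000000010) mod 2 = 0+0+0+0+0+0+0+0+0+1+0 mod 2 = 1
  c[14] = d·G[:,14] = (00101101110)·(00000000001) mod 2 = 0+0+0+0+0+0+0+0+0+0+0 mod 2 = 0
Codeword = 010001011101110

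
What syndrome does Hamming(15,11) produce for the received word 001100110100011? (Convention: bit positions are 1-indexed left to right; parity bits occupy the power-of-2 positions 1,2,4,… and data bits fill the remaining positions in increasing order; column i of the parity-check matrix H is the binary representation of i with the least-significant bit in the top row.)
Syndrome s = H · r^T (mod 2), r = 001100110100011:
  s[0] = (101010101010101)·(001100110100011) mod 2 = 0+0+1+0+0+0+1+0+0+0+0+0+0+0+1 mod 2 = 1
  s[1] = (011001100110011)·(001100110100011) mod 2 = 0+0+1+0+0+0+1+0+0+1+0+0+0+1+1 mod 2 = 1
  s[2] = (000111100001111)·(001100110100011) mod 2 = 0+0+0+1+0+0+1+0+0+0+0+0+0+1+1 mod 2 = 0
  s[3] = (000000011111111)·(001100110100011) mod 2 = 0+0+0+0+0+0+0+1+0+1+0+0+0+1+1 mod 2 = 0
Syndrome = 1100
Non-zero syndrome: error at position 3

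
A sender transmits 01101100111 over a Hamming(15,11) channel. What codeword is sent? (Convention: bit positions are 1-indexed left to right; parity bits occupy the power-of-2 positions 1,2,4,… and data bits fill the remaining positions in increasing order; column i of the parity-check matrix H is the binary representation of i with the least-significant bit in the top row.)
Codeword c = d · G (mod 2), d = 01101100111:
  c[0] = d·G[:,0] = (01101100111)·(11011010101) mod 2 = 0+1+0+0+1+0+0+0+1+0+1 mod 2 = 0
  c[1] = d·G[:,1] = (01101100111)·(10110110011) mod 2 = 0+0+1+0+0+1+0+0+0+1+1 mod 2 = 0
  c[2] = d·G[:,2] = (01101100111)·(10000000000) mod 2 = 0+0+0+0+0+0+0+0+0+0+0 mod 2 = 0
  c[3] = d·G[:,3] = (01101100111)·(01110001111) mod 2 = 0+1+1+0+0+0+0+0+1+1+1 mod 2 = 1
  c[4] = d·G[:,4] = (01101100111)·(01000000000) mod 2 = 0+1+0+0+0+0+0+0+0+0+0 mod 2 = 1
  c[5] = d·G[:,5] = (01101100111)·(00100000000) mod 2 = 0+0+1+0+0+0+0+0+0+0+0 mod 2 = 1
  c[6] = d·G[:,6] = (01101100111)·(00010000000) mod 2 = 0+0+0+0+0+0+0+0+0+0+0 mod 2 = 0
  c[7] = d·G[:,7] = (01101100111)·(00001111111) mod 2 = 0+0+0+0+1+1+0+0+1+1+1 mod 2 = 1
  c[8] = d·G[:,8] = (01101100111)·(00001000000) mod 2 = 0+0+0+0+1+0+0+0+0+0+0 mod 2 = 1
  c[9] = d·G[:,9] = (01101100111)·(00000100000) mod 2 = 0+0+0+0+0+1+0+0+0+0+0 mod 2 = 1
  c[10] = d·G[:,10] = (01101100111)·(00000010000) mod 2 = 0+0+0+0+0+0+0+0+0+0+0 mod 2 = 0
  c[11] = d·G[:,11] = (01101100111)·(00000001000) mod 2 = 0+0+0+0+0+0+0+0+0+0+0 mod 2 = 0
  c[12] = d·G[:,12] = (01101100111)·(00000000100) mod 2 = 0+0+0+0+0+0+0+0+1+0+0 mod 2 = 1
  c[13] = d·G[:,13] = (01101100111)·(00000000010) mod 2 = 0+0+0+0+0+0+0+0+0+1+0 mod 2 = 1
  c[14] = d·G[:,14] = (01101100111)·(00000000001) mod 2 = 0+0+0+0+0+0+0+0+0+0+1 mod 2 = 1
Codeword = 000111011100111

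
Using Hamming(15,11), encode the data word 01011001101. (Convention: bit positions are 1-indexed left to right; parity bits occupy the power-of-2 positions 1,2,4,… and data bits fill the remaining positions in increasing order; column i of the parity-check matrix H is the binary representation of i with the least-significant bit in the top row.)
Codeword c = d · G (mod 2), d = 01011001101:
  c[0] = d·G[:,0] = (01011001101)·(11011010101) mod 2 = 0+1+0+1+1+0+0+0+1+0+1 mod 2 = 1
  c[1] = d·G[:,1] = (01011001101)·(10110110011) mod 2 = 0+0+0+1+0+0+0+0+0+0+1 mod 2 = 0
  c[2] = d·G[:,2] = (01011001101)·(10000000000) mod 2 = 0+0+0+0+0+0+0+0+0+0+0 mod 2 = 0
  c[3] = d·G[:,3] = (01011001101)·(01110001111) mod 2 = 0+1+0+1+0+0+0+1+1+0+1 mod 2 = 1
  c[4] = d·G[:,4] = (01011001101)·(01000000000) mod 2 = 0+1+0+0+0+0+0+0+0+0+0 mod 2 = 1
  c[5] = d·G[:,5] = (01011001101)·(00100000000) mod 2 = 0+0+0+0+0+0+0+0+0+0+0 mod 2 = 0
  c[6] = d·G[:,6] = (01011001101)·(00010000000) mod 2 = 0+0+0+1+0+0+0+0+0+0+0 mod 2 = 1
  c[7] = d·G[:,7] = (01011001101)·(00001111111) mod 2 = 0+0+0+0+1+0+0+1+1+0+1 mod 2 = 0
  c[8] = d·G[:,8] = (01011001101)·(00001000000) mod 2 = 0+0+0+0+1+0+0+0+0+0+0 mod 2 = 1
  c[9] = d·G[:,9] = (01011001101)·(00000100000) mod 2 = 0+0+0+0+0+0+0+0+0+0+0 mod 2 = 0
  c[10] = d·G[:,10] = (01011001101)·(00000010000) mod 2 = 0+0+0+0+0+0+0+0+0+0+0 mod 2 = 0
  c[11] = d·G[:,11] = (01011001101)·(00000001000) mod 2 = 0+0+0+0+0+0+0+1+0+0+0 mod 2 = 1
  c[12] = d·G[:,12] = (01011001101)·(00000000100) mod 2 = 0+0+0+0+0+0+0+0+1+0+0 mod 2 = 1
  c[13] = d·G[:,13] = (01011001101)·(00000000010) mod 2 = 0+0+0+0+0+0+0+0+0+0+0 mod 2 = 0
  c[14] = d·G[:,14] = (01011001101)·(00000000001) mod 2 = 0+0+0+0+0+0+0+0+0+0+1 mod 2 = 1
Codeword = 100110101001101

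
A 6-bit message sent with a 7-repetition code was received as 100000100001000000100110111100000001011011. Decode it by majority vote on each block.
Split into 7-bit blocks and majority-vote each:
  block 1 = 1000001: 2 ones, 5 zeros → 0
  block 2 = 0000100: 1 ones, 6 zeros → 0
  block 3 = 0000100: 1 ones, 6 zeros → 0
  block 4 = 1101111: 6 ones, 1 zeros → 1
  block 5 = 0000000: 0 ones, 7 zeros → 0
  block 6 = 1011011: 5 ones, 2 zeros → 1
Decoded = 000101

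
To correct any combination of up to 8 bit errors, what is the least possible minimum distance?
Correcting t errors requires d_min ≥ 2t + 1 = 2·8 + 1 = 17.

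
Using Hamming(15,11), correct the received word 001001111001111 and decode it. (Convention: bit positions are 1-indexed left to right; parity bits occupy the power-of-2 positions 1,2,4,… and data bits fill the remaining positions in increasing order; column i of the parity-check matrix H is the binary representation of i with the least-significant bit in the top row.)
Syndrome s = H · r^T (mod 2), r = 001001111001111:
  s[0] = (101010101010101)·(001001111001111) mod 2 = 0+0+1+0+0+0+1+0+1+0+0+0+1+0+1 mod 2 = 1
  s[1] = (011001100110011)·(001001111001111) mod 2 = 0+0+1+0+0+1+1+0+0+0+0+0+0+1+1 mod 2 = 1
  s[2] = (000111100001111)·(001001111001111) mod 2 = 0+0+0+0+0+1+1+0+0+0+0+1+1+1+1 mod 2 = 0
  s[3] = (000000011111111)·(001001111001111) mod 2 = 0+0+0+0+0+0+0+1+1+0+0+1+1+1+1 mod 2 = 0
Syndrome = 1100
Column 3 of H equals this syndrome → error at bit 3 (1-indexed).
Flip bit 3: 001001111001111 → 000001111001111
Extract data bits at positions {3,5,6,7,9,10,11,12,13,14,15}: 00111001111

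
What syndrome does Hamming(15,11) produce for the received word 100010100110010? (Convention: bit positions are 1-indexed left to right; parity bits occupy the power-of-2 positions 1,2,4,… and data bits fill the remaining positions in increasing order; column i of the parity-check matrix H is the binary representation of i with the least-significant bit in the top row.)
Syndrome s = H · r^T (mod 2), r = 100010100110010:
  s[0] = (101010101010101)·(100010100110010) mod 2 = 1+0+0+0+1+0+1+0+0+0+1+0+0+0+0 mod 2 = 0
  s[1] = (011001100110011)·(100010100110010) mod 2 = 0+0+0+0+0+0+1+0+0+1+1+0+0+1+0 mod 2 = 0
  s[2] = (000111100001111)·(100010100110010) mod 2 = 0+0+0+0+1+0+1+0+0+0+0+0+0+1+0 mod 2 = 1
  s[3] = (000000011111111)·(100010100110010) mod 2 = 0+0+0+0+0+0+0+0+0+1+1+0+0+1+0 mod 2 = 1
Syndrome = 0011
Non-zero syndrome: error at position 12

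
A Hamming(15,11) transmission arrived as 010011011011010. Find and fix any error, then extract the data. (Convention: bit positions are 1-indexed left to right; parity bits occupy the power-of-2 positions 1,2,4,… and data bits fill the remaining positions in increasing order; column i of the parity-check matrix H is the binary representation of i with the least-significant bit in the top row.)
Syndrome s = H · r^T (mod 2), r = 010011011011010:
  s[0] = (101010101010101)·(010011011011010) mod 2 = 0+0+0+0+1+0+0+0+1+0+1+0+0+0+0 mod 2 = 1
  s[1] = (011001100110011)·(010011011011010) mod 2 = 0+1+0+0+0+1+0+0+0+0+1+0+0+1+0 mod 2 = 0
  s[2] = (000111100001111)·(010011011011010) mod 2 = 0+0+0+0+1+1+0+0+0+0+0+1+0+1+0 mod 2 = 0
  s[3] = (000000011111111)·(010011011011010) mod 2 = 0+0+0+0+0+0+0+1+1+0+1+1+0+1+0 mod 2 = 1
Syndrome = 1001
Column 9 of H equals this syndrome → error at bit 9 (1-indexed).
Flip bit 9: 010011011011010 → 010011010011010
Extract data bits at positions {3,5,6,7,9,10,11,12,13,14,15}: 01100011010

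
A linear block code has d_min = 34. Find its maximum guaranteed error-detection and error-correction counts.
(a) Detection requires d_min ≥ e+1, so e ≤ d_min − 1 = 33.
(b) Correction requires d_min ≥ 2t+1, so t ≤ ⌊(d_min − 1)/2⌋ = ⌊33/2⌋ = 16.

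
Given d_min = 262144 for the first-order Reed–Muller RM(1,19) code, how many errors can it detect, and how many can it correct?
Detection only: up to d_min − 1 = 262143 errors.
Correction: up to ⌊(d_min − 1)/2⌋ = ⌊262143/2⌋ = 131071 errors.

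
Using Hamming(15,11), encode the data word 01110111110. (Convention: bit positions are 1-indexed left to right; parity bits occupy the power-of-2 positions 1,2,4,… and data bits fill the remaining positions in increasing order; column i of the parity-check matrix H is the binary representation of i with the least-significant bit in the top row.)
Codeword c = d · G (mod 2), d = 01110111110:
  c[0] = d·G[:,0] = (01110111110)·(11011010101) mod 2 = 0+1+0+1+0+0+1+0+1+0+0 mod 2 = 0
  c[1] = d·G[:,1] = (01110111110)·(10110110011) mod 2 = 0+0+1+1+0+1+1+0+0+1+0 mod 2 = 1
  c[2] = d·G[:,2] = (01110111110)·(10000000000) mod 2 = 0+0+0+0+0+0+0+0+0+0+0 mod 2 = 0
  c[3] = d·G[:,3] = (01110111110)·(01110001111) mod 2 = 0+1+1+1+0+0+0+1+1+1+0 mod 2 = 0
  c[4] = d·G[:,4] = (01110111110)·(01000000000) mod 2 = 0+1+0+0+0+0+0+0+0+0+0 mod 2 = 1
  c[5] = d·G[:,5] = (01110111110)·(00100000000) mod 2 = 0+0+1+0+0+0+0+0+0+0+0 mod 2 = 1
  c[6] = d·G[:,6] = (01110111110)·(00010000000) mod 2 = 0+0+0+1+0+0+0+0+0+0+0 mod 2 = 1
  c[7] = d·G[:,7] = (01110111110)·(00001111111) mod 2 = 0+0+0+0+0+1+1+1+1+1+0 mod 2 = 1
  c[8] = d·G[:,8] = (01110111110)·(00001000000) mod 2 = 0+0+0+0+0+0+0+0+0+0+0 mod 2 = 0
  c[9] = d·G[:,9] = (01110111110)·(00000100000) mod 2 = 0+0+0+0+0+1+0+0+0+0+0 mod 2 = 1
  c[10] = d·G[:,10] = (01110111110)·(00000010000) mod 2 = 0+0+0+0+0+0+1+0+0+0+0 mod 2 = 1
  c[11] = d·G[:,11] = (01110111110)·(00000001000) mod 2 = 0+0+0+0+0+0+0+1+0+0+0 mod 2 = 1
  c[12] = d·G[:,12] = (01110111110)·(00000000100) mod 2 = 0+0+0+0+0+0+0+0+1+0+0 mod 2 = 1
  c[13] = d·G[:,13] = (01110111110)·(00000000010) mod 2 = 0+0+0+0+0+0+0+0+0+1+0 mod 2 = 1
  c[14] = d·G[:,14] = (01110111110)·(00000000001) mod 2 = 0+0+0+0+0+0+0+0+0+0+0 mod 2 = 0
Codeword = 010011110111110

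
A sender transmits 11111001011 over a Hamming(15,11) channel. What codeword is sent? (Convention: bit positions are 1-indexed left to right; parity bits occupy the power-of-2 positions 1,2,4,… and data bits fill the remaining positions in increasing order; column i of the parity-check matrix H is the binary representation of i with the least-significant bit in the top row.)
Codeword c = d · G (mod 2), d = 11111001011:
  c[0] = d·G[:,0] = (11111001011)·(11011010101) mod 2 = 1+1+0+1+1+0+0+0+0+0+1 mod 2 = 1
  c[1] = d·G[:,1] = (11111001011)·(10110110011) mod 2 = 1+0+1+1+0+0+0+0+0+1+1 mod 2 = 1
  c[2] = d·G[:,2] = (11111001011)·(10000000000) mod 2 = 1+0+0+0+0+0+0+0+0+0+0 mod 2 = 1
  c[3] = d·G[:,3] = (11111001011)·(01110001111) mod 2 = 0+1+1+1+0+0+0+1+0+1+1 mod 2 = 0
  c[4] = d·G[:,4] = (11111001011)·(01000000000) mod 2 = 0+1+0+0+0+0+0+0+0+0+0 mod 2 = 1
  c[5] = d·G[:,5] = (11111001011)·(00100000000) mod 2 = 0+0+1+0+0+0+0+0+0+0+0 mod 2 = 1
  c[6] = d·G[:,6] = (11111001011)·(00010000000) mod 2 = 0+0+0+1+0+0+0+0+0+0+0 mod 2 = 1
  c[7] = d·G[:,7] = (11111001011)·(00001111111) mod 2 = 0+0+0+0+1+0+0+1+0+1+1 mod 2 = 0
  c[8] = d·G[:,8] = (11111001011)·(00001000000) mod 2 = 0+0+0+0+1+0+0+0+0+0+0 mod 2 = 1
  c[9] = d·G[:,9] = (11111001011)·(00000100000) mod 2 = 0+0+0+0+0+0+0+0+0+0+0 mod 2 = 0
  c[10] = d·G[:,10] = (11111001011)·(00000010000) mod 2 = 0+0+0+0+0+0+0+0+0+0+0 mod 2 = 0
  c[11] = d·G[:,11] = (11111001011)·(00000001000) mod 2 = 0+0+0+0+0+0+0+1+0+0+0 mod 2 = 1
  c[12] = d·G[:,12] = (11111001011)·(00000000100) mod 2 = 0+0+0+0+0+0+0+0+0+0+0 mod 2 = 0
  c[13] = d·G[:,13] = (11111001011)·(00000000010) mod 2 = 0+0+0+0+0+0+0+0+0+1+0 mod 2 = 1
  c[14] = d·G[:,14] = (11111001011)·(00000000001) mod 2 = 0+0+0+0+0+0+0+0+0+0+1 mod 2 = 1
Codeword = 111011101001011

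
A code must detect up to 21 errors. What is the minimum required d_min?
Detecting e errors requires d_min ≥ e + 1 = 21 + 1 = 22.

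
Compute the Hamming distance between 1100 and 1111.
XOR = 0011, count of 1s = 2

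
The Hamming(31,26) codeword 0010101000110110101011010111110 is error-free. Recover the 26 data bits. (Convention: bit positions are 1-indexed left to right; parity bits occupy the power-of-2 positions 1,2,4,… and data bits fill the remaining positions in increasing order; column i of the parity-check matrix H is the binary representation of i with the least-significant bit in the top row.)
Parity bits occupy power-of-2 positions; data bits are at positions {3,5,6,7,9,10,11,12,13,14,15,17,18,19,20,21,22,23,24,25,26,27,28,29,30,31} (1-indexed).
Extract: c[3]=1 c[5]=1 c[6]=0 c[7]=1 c[9]=0 c[10]=0 c[11]=1 c[12]=1 c[13]=0 c[14]=1 c[15]=1 c[17]=1 c[18]=0 c[19]=1 c[20]=0 c[21]=1 c[22]=1 c[23]=0 c[24]=1 c[25]=0 c[26]=1 c[27]=1 c[28]=1 c[29]=1 c[30]=1 c[31]=0
Data = 11010011011101011010111110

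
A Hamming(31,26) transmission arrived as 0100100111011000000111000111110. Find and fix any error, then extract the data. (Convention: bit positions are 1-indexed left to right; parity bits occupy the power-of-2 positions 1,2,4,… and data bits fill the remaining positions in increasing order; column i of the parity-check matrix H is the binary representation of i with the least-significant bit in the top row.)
Syndrome s = H · r^T (mod 2), r = 0100100111011000000111000111110:
  s[0] = (1010101010101010101010101010101)·(0100100111011000000111000111110) mod 2 = 0+0+0+0+1+0+0+0+1+0+0+0+1+0+0+0+0+0+0+0+1+0+0+0+0+0+1+0+1+0+0 mod 2 = 0
  s[1] = (0110011001100110011001100110011)·(0100100111011000000111000111110) mod 2 = 0+1+0+0+0+0+0+0+0+1+0+0+0+0+0+0+0+0+0+0+0+1+0+0+0+1+1+0+0+1+0 mod 2 = 0
  s[2] = (0001111000011110000111100001111)·(0100100111011000000111000111110) mod 2 = 0+0+0+0+1+0+0+0+0+0+0+1+1+0+0+0+0+0+0+1+1+1+0+0+0+0+0+1+1+1+0 mod 2 = 1
  s[3] = (0000000111111110000000011111111)·(0100100111011000000111000111110) mod 2 = 0+0+0+0+0+0+0+1+1+1+0+1+1+0+0+0+0+0+0+0+0+0+0+0+0+1+1+1+1+1+0 mod 2 = 0
  s[4] = (0000000000000001111111111111111)·(0100100111011000000111000111110) mod 2 = 0+0+0+0+0+0+0+0+0+0+0+0+0+0+0+0+0+0+0+1+1+1+0+0+0+1+1+1+1+1+0 mod 2 = 0
Syndrome = 00100
Column 4 of H equals this syndrome → error at bit 4 (1-indexed).
Flip bit 4: 0100100111011000000111000111110 → 0101100111011000000111000111110
Extract data bits at positions {3,5,6,7,9,10,11,12,13,14,15,17,18,19,20,21,22,23,24,25,26,27,28,29,30,31}: 01001101100000111000111110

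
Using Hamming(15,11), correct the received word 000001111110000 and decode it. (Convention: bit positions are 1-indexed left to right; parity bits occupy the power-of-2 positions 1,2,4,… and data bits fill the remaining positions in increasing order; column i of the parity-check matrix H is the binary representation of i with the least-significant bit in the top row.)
Syndrome s = H · r^T (mod 2), r = 000001111110000:
  s[0] = (101010101010101)·(000001111110000) mod 2 = 0+0+0+0+0+0+1+0+1+0+1+0+0+0+0 mod 2 = 1
  s[1] = (011001100110011)·(000001111110000) mod 2 = 0+0+0+0+0+1+1+0+0+1+1+0+0+0+0 mod 2 = 0
  s[2] = (000111100001111)·(000001111110000) mod 2 = 0+0+0+0+0+1+1+0+0+0+0+0+0+0+0 mod 2 = 0
  s[3] = (000000011111111)·(000001111110000) mod 2 = 0+0+0+0+0+0+0+1+1+1+1+0+0+0+0 mod 2 = 0
Syndrome = 1000
Column 1 of H equals this syndrome → error at bit 1 (1-indexed).
Flip bit 1: 000001111110000 → 100001111110000
Extract data bits at positions {3,5,6,7,9,10,11,12,13,14,15}: 00111110000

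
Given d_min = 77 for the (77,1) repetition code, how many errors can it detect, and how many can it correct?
Detection only: up to d_min − 1 = 76 errors.
Correction: up to ⌊(d_min − 1)/2⌋ = ⌊76/2⌋ = 38 errors.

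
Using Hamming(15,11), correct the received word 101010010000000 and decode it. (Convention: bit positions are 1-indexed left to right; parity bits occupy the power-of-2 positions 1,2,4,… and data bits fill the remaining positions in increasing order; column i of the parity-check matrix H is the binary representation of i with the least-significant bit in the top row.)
Syndrome s = H · r^T (mod 2), r = 101010010000000:
  s[0] = (101010101010101)·(101010010000000) mod 2 = 1+0+1+0+1+0+0+0+0+0+0+0+0+0+0 mod 2 = 1
  s[1] = (011001100110011)·(101010010000000) mod 2 = 0+0+1+0+0+0+0+0+0+0+0+0+0+0+0 mod 2 = 1
  s[2] = (000111100001111)·(101010010000000) mod 2 = 0+0+0+0+1+0+0+0+0+0+0+0+0+0+0 mod 2 = 1
  s[3] = (000000011111111)·(101010010000000) mod 2 = 0+0+0+0+0+0+0+1+0+0+0+0+0+0+0 mod 2 = 1
Syndrome = 1111
Column 15 of H equals this syndrome → error at bit 15 (1-indexed).
Flip bit 15: 101010010000000 → 101010010000001
Extract data bits at positions {3,5,6,7,9,10,11,12,13,14,15}: 11000000001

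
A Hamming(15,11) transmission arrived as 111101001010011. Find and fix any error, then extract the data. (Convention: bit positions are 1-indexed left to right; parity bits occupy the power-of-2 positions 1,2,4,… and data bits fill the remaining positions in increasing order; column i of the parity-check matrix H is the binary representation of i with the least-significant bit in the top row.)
Syndrome s = H · r^T (mod 2), r = 111101001010011:
  s[0] = (101010101010101)·(111101001010011) mod 2 = 1+0+1+0+0+0+0+0+1+0+1+0+0+0+1 mod 2 = 1
  s[1] = (011001100110011)·(111101001010011) mod 2 = 0+1+1+0+0+1+0+0+0+0+1+0+0+1+1 mod 2 = 0
  s[2] = (000111100001111)·(111101001010011) mod 2 = 0+0+0+1+0+1+0+0+0+0+0+0+0+1+1 mod 2 = 0
  s[3] = (000000011111111)·(111101001010011) mod 2 = 0+0+0+0+0+0+0+0+1+0+1+0+0+1+1 mod 2 = 0
Syndrome = 1000
Column 1 of H equals this syndrome → error at bit 1 (1-indexed).
Flip bit 1: 111101001010011 → 011101001010011
Extract data bits at positions {3,5,6,7,9,10,11,12,13,14,15}: 10101010011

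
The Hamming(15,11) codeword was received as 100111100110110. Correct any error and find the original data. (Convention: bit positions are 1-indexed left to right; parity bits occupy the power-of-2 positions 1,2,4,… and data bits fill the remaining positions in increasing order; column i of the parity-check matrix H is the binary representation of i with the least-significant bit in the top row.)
Syndrome s = H · r^T (mod 2), r = 100111100110110:
  s[0] = (101010101010101)·(100111100110110) mod 2 = 1+0+0+0+1+0+1+0+0+0+1+0+1+0+0 mod 2 = 1
  s[1] = (011001100110011)·(100111100110110) mod 2 = 0+0+0+0+0+1+1+0+0+1+1+0+0+1+0 mod 2 = 1
  s[2] = (000111100001111)·(100111100110110) mod 2 = 0+0+0+1+1+1+1+0+0+0+0+0+1+1+0 mod 2 = 0
  s[3] = (000000011111111)·(100111100110110) mod 2 = 0+0+0+0+0+0+0+0+0+1+1+0+1+1+0 mod 2 = 0
Syndrome = 1100
Column 3 of H equals this syndrome → error at bit 3 (1-indexed).
Flip bit 3: 100111100110110 → 101111100110110
Extract data bits at positions {3,5,6,7,9,10,11,12,13,14,15}: 11110110110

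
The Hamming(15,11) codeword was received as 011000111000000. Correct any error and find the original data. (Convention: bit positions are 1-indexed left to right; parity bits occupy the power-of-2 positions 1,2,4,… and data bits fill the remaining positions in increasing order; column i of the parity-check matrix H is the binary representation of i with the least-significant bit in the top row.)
Syndrome s = H · r^T (mod 2), r = 011000111000000:
  s[0] = (101010101010101)·(011000111000000) mod 2 = 0+0+1+0+0+0+1+0+1+0+0+0+0+0+0 mod 2 = 1
  s[1] = (011001100110011)·(011000111000000) mod 2 = 0+1+1+0+0+0+1+0+0+0+0+0+0+0+0 mod 2 = 1
  s[2] = (000111100001111)·(011000111000000) mod 2 = 0+0+0+0+0+0+1+0+0+0+0+0+0+0+0 mod 2 = 1
  s[3] = (000000011111111)·(011000111000000) mod 2 = 0+0+0+0+0+0+0+1+1+0+0+0+0+0+0 mod 2 = 0
Syndrome = 1110
Column 7 of H equals this syndrome → error at bit 7 (1-indexed).
Flip bit 7: 011000111000000 → 011000011000000
Extract data bits at positions {3,5,6,7,9,10,11,12,13,14,15}: 10001000000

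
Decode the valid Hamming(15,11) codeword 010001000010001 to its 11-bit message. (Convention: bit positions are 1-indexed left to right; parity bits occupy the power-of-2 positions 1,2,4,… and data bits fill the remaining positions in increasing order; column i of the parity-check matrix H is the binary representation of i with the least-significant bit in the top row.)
Parity bits occupy power-of-2 positions; data bits are at positions {3,5,6,7,9,10,11,12,13,14,15} (1-indexed).
Extract: c[3]=0 c[5]=0 c[6]=1 c[7]=0 c[9]=0 c[10]=0 c[11]=1 c[12]=0 c[13]=0 c[14]=0 c[15]=1
Data = 00100010001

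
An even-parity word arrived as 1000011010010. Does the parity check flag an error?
Sum of received bits: 1+0+0+0+0+1+1+0+1+0+0+1+0 = 5; 5 mod 2 = 1. Result is 1 ≠ 0 → error detected.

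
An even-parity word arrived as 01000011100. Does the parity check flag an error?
Sum of received bits: 0+1+0+0+0+0+1+1+1+0+0 = 4; 4 mod 2 = 0. Result is 0 → no error detected.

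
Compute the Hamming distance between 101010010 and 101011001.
XOR = 000001011, count of 1s = 3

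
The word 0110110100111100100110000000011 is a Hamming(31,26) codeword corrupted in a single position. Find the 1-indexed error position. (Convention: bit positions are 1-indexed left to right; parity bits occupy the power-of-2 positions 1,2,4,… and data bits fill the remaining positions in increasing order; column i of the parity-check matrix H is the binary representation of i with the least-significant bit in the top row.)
Syndrome s = H · r^T (mod 2), r = 0110110100111100100110000000011:
  s[0] = (1010101010101010101010101010101)·(0110110100111100100110000000011) mod 2 = 0+0+1+0+1+0+0+0+0+0+1+0+1+0+0+0+1+0+0+0+1+0+0+0+0+0+0+0+0+0+1 mod 2 = 1
  s[1] = (0110011001100110011001100110011)·(0110110100111100100110000000011) mod 2 = 0+1+1+0+0+1+0+0+0+0+1+0+0+1+0+0+0+0+0+0+0+0+0+0+0+0+0+0+0+1+1 mod 2 = 1
  s[2] = (0001111000011110000111100001111)·(0110110100111100100110000000011) mod 2 = 0+0+0+0+1+1+0+0+0+0+0+1+1+1+0+0+0+0+0+1+1+0+0+0+0+0+0+0+0+1+1 mod 2 = 1
  s[3] = (0000000111111110000000011111111)·(0110110100111100100110000000011) mod 2 = 0+0+0+0+0+0+0+1+0+0+1+1+1+1+0+0+0+0+0+0+0+0+0+0+0+0+0+0+0+1+1 mod 2 = 1
  s[4] = (0000000000000001111111111111111)·(0110110100111100100110000000011) mod 2 = 0+0+0+0+0+0+0+0+0+0+0+0+0+0+0+0+1+0+0+1+1+0+0+0+0+0+0+0+0+1+1 mod 2 = 1
Syndrome = 11111
Column i of H is the binary representation of i, so the syndrome is the binary index of the flipped bit.
Read s = 11111 with s[0] as LSB: 1·2^0 + 1·2^1 + 1·2^2 + 1·2^3 + 1·2^4 = 31.
Error is at bit position 31.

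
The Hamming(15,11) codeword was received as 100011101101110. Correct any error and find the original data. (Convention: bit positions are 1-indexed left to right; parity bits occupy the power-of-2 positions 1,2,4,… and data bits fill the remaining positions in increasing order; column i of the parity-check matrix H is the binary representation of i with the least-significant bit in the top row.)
Syndrome s = H · r^T (mod 2), r = 100011101101110:
  s[0] = (101010101010101)·(100011101101110) mod 2 = 1+0+0+0+1+0+1+0+1+0+0+0+1+0+0 mod 2 = 1
  s[1] = (011001100110011)·(100011101101110) mod 2 = 0+0+0+0+0+1+1+0+0+1+0+0+0+1+0 mod 2 = 0
  s[2] = (000111100001111)·(100011101101110) mod 2 = 0+0+0+0+1+1+1+0+0+0+0+1+1+1+0 mod 2 = 0
  s[3] = (000000011111111)·(100011101101110) mod 2 = 0+0+0+0+0+0+0+0+1+1+0+1+1+1+0 mod 2 = 1
Syndrome = 1001
Column 9 of H equals this syndrome → error at bit 9 (1-indexed).
Flip bit 9: 100011101101110 → 100011100101110
Extract data bits at positions {3,5,6,7,9,10,11,12,13,14,15}: 01110101110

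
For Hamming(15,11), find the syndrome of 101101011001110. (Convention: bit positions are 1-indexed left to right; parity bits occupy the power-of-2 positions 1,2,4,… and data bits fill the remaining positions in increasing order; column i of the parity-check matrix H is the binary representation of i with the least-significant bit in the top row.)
Syndrome s = H · r^T (mod 2), r = 101101011001110:
  s[0] = (101010101010101)·(101101011001110) mod 2 = 1+0+1+0+0+0+0+0+1+0+0+0+1+0+0 mod 2 = 0
  s[1] = (011001100110011)·(101101011001110) mod 2 = 0+0+1+0+0+1+0+0+0+0+0+0+0+1+0 mod 2 = 1
  s[2] = (000111100001111)·(101101011001110) mod 2 = 0+0+0+1+0+1+0+0+0+0+0+1+1+1+0 mod 2 = 1
  s[3] = (000000011111111)·(101101011001110) mod 2 = 0+0+0+0+0+0+0+1+1+0+0+1+1+1+0 mod 2 = 1
Syndrome = 0111
Non-zero syndrome: error at position 14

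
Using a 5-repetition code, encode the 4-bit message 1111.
Repeat each bit 5× and concatenate:
1→11111  1→11111  1→11111  1→11111
Codeword = 11111111111111111111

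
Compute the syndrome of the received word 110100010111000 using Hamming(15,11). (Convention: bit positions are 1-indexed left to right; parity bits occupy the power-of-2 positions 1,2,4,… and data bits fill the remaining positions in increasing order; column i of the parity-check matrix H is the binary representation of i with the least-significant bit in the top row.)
Syndrome s = H · r^T (mod 2), r = 110100010111000:
  s[0] = (101010101010101)·(110100010111000) mod 2 = 1+0+0+0+0+0+0+0+0+0+1+0+0+0+0 mod 2 = 0
  s[1] = (011001100110011)·(110100010111000) mod 2 = 0+1+0+0+0+0+0+0+0+1+1+0+0+0+0 mod 2 = 1
  s[2] = (000111100001111)·(110100010111000) mod 2 = 0+0+0+1+0+0+0+0+0+0+0+1+0+0+0 mod 2 = 0
  s[3] = (000000011111111)·(110100010111000) mod 2 = 0+0+0+0+0+0+0+1+0+1+1+1+0+0+0 mod 2 = 0
Syndrome = 0100
Non-zero syndrome: error at position 2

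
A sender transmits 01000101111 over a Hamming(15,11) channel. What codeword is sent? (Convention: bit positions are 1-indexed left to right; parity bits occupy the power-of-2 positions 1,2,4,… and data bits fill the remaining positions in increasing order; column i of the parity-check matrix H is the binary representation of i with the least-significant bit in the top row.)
Codeword c = d · G (mod 2), d = 01000101111:
  c[0] = d·G[:,0] = (01000101111)·(11011010101) mod 2 = 0+1+0+0+0+0+0+0+1+0+1 mod 2 = 1
  c[1] = d·G[:,1] = (01000101111)·(10110110011) mod 2 = 0+0+0+0+0+1+0+0+0+1+1 mod 2 = 1
  c[2] = d·G[:,2] = (01000101111)·(10000000000) mod 2 = 0+0+0+0+0+0+0+0+0+0+0 mod 2 = 0
  c[3] = d·G[:,3] = (01000101111)·(01110001111) mod 2 = 0+1+0+0+0+0+0+1+1+1+1 mod 2 = 1
  c[4] = d·G[:,4] = (01000101111)·(01000000000) mod 2 = 0+1+0+0+0+0+0+0+0+0+0 mod 2 = 1
  c[5] = d·G[:,5] = (01000101111)·(00100000000) mod 2 = 0+0+0+0+0+0+0+0+0+0+0 mod 2 = 0
  c[6] = d·G[:,6] = (01000101111)·(00010000000) mod 2 = 0+0+0+0+0+0+0+0+0+0+0 mod 2 = 0
  c[7] = d·G[:,7] = (01000101111)·(00001111111) mod 2 = 0+0+0+0+0+1+0+1+1+1+1 mod 2 = 1
  c[8] = d·G[:,8] = (01000101111)·(00001000000) mod 2 = 0+0+0+0+0+0+0+0+0+0+0 mod 2 = 0
  c[9] = d·G[:,9] = (01000101111)·(00000100000) mod 2 = 0+0+0+0+0+1+0+0+0+0+0 mod 2 = 1
  c[10] = d·G[:,10] = (01000101111)·(00000010000) mod 2 = 0+0+0+0+0+0+0+0+0+0+0 mod 2 = 0
  c[11] = d·G[:,11] = (01000101111)·(00000001000) mod 2 = 0+0+0+0+0+0+0+1+0+0+0 mod 2 = 1
  c[12] = d·G[:,12] = (01000101111)·(00000000100) mod 2 = 0+0+0+0+0+0+0+0+1+0+0 mod 2 = 1
  c[13] = d·G[:,13] = (01000101111)·(00000000010) mod 2 = 0+0+0+0+0+0+0+0+0+1+0 mod 2 = 1
  c[14] = d·G[:,14] = (01000101111)·(00000000001) mod 2 = 0+0+0+0+0+0+0+0+0+0+1 mod 2 = 1
Codeword = 110110010101111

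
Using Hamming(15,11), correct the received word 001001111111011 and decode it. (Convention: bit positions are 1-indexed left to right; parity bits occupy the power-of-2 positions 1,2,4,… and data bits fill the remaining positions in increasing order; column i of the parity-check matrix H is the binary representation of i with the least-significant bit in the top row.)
Syndrome s = H · r^T (mod 2), r = 001001111111011:
  s[0] = (101010101010101)·(001001111111011) mod 2 = 0+0+1+0+0+0+1+0+1+0+1+0+0+0+1 mod 2 = 1
  s[1] = (011001100110011)·(001001111111011) mod 2 = 0+0+1+0+0+1+1+0+0+1+1+0+0+1+1 mod 2 = 1
  s[2] = (000111100001111)·(001001111111011) mod 2 = 0+0+0+0+0+1+1+0+0+0+0+1+0+1+1 mod 2 = 1
  s[3] = (000000011111111)·(001001111111011) mod 2 = 0+0+0+0+0+0+0+1+1+1+1+1+0+1+1 mod 2 = 1
Syndrome = 1111
Column 15 of H equals this syndrome → error at bit 15 (1-indexed).
Flip bit 15: 001001111111011 → 001001111111010
Extract data bits at positions {3,5,6,7,9,10,11,12,13,14,15}: 10111111010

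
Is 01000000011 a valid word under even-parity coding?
Sum of all bits: 0+1+0+0+0+0+0+0+0+1+1 = 3; 3 mod 2 = 1. Result is 1 → parity error detected.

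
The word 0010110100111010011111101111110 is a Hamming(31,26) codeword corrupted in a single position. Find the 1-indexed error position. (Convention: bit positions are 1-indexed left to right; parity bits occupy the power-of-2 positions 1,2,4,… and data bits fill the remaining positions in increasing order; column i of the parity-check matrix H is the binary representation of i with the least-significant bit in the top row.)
Syndrome s = H · r^T (mod 2), r = 0010110100111010011111101111110:
  s[0] = (1010101010101010101010101010101)·(0010110100111010011111101111110) mod 2 = 0+0+1+0+1+0+0+0+0+0+1+0+1+0+1+0+0+0+1+0+1+0+1+0+1+0+1+0+1+0+0 mod 2 = 1
  s[1] = (0110011001100110011001100110011)·(0010110100111010011111101111110) mod 2 = 0+0+1+0+0+1+0+0+0+0+1+0+0+0+1+0+0+1+1+0+0+1+1+0+0+1+1+0+0+1+0 mod 2 = 1
  s[2] = (0001111000011110000111100001111)·(0010110100111010011111101111110) mod 2 = 0+0+0+0+1+1+0+0+0+0+0+1+1+0+1+0+0+0+0+1+1+1+1+0+0+0+0+1+1+1+0 mod 2 = 0
  s[3] = (0000000111111110000000011111111)·(0010110100111010011111101111110) mod 2 = 0+0+0+0+0+0+0+1+0+0+1+1+1+0+1+0+0+0+0+0+0+0+0+0+1+1+1+1+1+1+0 mod 2 = 1
  s[4] = (0000000000000001111111111111111)·(0010110100111010011111101111110) mod 2 = 0+0+0+0+0+0+0+0+0+0+0+0+0+0+0+0+0+1+1+1+1+1+1+0+1+1+1+1+1+1+0 mod 2 = 0
Syndrome = 11010
Column i of H is the binary representation of i, so the syndrome is the binary index of the flipped bit.
Read s = 11010 with s[0] as LSB: 1·2^0 + 1·2^1 + 0·2^2 + 1·2^3 + 0·2^4 = 11.
Error is at bit position 11.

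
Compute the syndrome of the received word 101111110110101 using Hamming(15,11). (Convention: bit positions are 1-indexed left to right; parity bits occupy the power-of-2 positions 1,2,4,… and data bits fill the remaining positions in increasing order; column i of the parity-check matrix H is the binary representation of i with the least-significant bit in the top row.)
Syndrome s = H · r^T (mod 2), r = 101111110110101:
  s[0] = (101010101010101)·(101111110110101) mod 2 = 1+0+1+0+1+0+1+0+0+0+1+0+1+0+1 mod 2 = 1
  s[1] = (011001100110011)·(101111110110101) mod 2 = 0+0+1+0+0+1+1+0+0+1+1+0+0+0+1 mod 2 = 0
  s[2] = (000111100001111)·(101111110110101) mod 2 = 0+0+0+1+1+1+1+0+0+0+0+0+1+0+1 mod 2 = 0
  s[3] = (000000011111111)·(101111110110101) mod 2 = 0+0+0+0+0+0+0+1+0+1+1+0+1+0+1 mod 2 = 1
Syndrome = 1001
Non-zero syndrome: error at position 9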